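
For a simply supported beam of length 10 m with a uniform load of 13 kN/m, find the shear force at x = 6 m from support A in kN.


R_A = w * L / 2 = 13 * 10 / 2 = 65.0 kN
V(x) = R_A - w * x = 65.0 - 13 * 6
= -13.0 kN

-13.0 kN


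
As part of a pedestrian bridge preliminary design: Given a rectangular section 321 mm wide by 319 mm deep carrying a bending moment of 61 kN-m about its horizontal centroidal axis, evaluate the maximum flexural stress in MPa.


I = b * h^3 / 12 = 321 * 319^3 / 12 = 868352053.25 mm^4
y = h / 2 = 319 / 2 = 159.5 mm
M = 61 kN-m = 61000000.0 N-mm
sigma = M * y / I = 61000000.0 * 159.5 / 868352053.25
= 11.2 MPa

11.2 MPa


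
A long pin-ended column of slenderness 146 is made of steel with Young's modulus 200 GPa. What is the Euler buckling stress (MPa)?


sigma_cr = pi^2 * E / lambda^2
= 9.8696 * 200000.0 / 146^2
= 9.8696 * 200000.0 / 21316
= 92.6028 MPa

92.6028 MPa


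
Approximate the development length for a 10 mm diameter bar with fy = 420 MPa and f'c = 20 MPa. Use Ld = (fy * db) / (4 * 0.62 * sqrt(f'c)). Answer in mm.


Ld = (fy * db) / (4 * 0.62 * sqrt(f'c))
= (420 * 10) / (4 * 0.62 * sqrt(20))
= 4200 / 11.0909
= 378.69 mm

378.69 mm


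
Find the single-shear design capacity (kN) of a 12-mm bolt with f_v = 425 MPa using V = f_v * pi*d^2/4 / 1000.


A = pi * d^2 / 4 = pi * 12^2 / 4 = 113.0973 mm^2
V = f_v * A / 1000 = 425 * 113.0973 / 1000
= 48.0664 kN

48.0664 kN


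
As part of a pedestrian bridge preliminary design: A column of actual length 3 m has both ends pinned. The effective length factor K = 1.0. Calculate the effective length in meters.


L_eff = K * L
= 1.0 * 3
= 3.0 m

3.0 m


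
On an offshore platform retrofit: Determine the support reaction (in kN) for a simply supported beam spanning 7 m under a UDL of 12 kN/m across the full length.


Total load = w * L = 12 * 7 = 84 kN
By symmetry, each reaction R = total / 2 = 84 / 2 = 42.0 kN

42.0 kN


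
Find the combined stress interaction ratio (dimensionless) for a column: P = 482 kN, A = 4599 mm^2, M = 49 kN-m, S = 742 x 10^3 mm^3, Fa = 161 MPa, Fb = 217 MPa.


f_a = P / A = 482000.0 / 4599 = 104.8054 MPa
f_b = M / S = 49000000.0 / 742000.0 = 66.0377 MPa
Ratio = f_a / Fa + f_b / Fb
= 104.8054 / 161 + 66.0377 / 217
= 0.9553 (dimensionless)

0.9553 (dimensionless)


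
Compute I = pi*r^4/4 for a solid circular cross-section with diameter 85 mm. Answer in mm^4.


r = d / 2 = 85 / 2 = 42.5 mm
I = pi * r^4 / 4 = pi * 42.5^4 / 4
= 2562392.19 mm^4

2562392.19 mm^4


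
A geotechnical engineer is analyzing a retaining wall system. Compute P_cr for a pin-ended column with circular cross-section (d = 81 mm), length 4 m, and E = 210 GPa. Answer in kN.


I = pi * d^4 / 64 = 2113050.98 mm^4
L = 4000.0 mm
P_cr = pi^2 * E * I / L^2
= 9.8696 * 210000.0 * 2113050.98 / 4000.0^2
= 273721.58 N = 273.7216 kN

273.7216 kN


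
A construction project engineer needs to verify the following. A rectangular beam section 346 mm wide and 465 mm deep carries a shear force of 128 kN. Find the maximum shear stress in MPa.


A = b * h = 346 * 465 = 160890 mm^2
V = 128 kN = 128000.0 N
tau_max = 1.5 * V / A = 1.5 * 128000.0 / 160890
= 1.1934 MPa

1.1934 MPa


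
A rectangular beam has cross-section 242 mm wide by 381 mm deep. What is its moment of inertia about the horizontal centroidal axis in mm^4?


I = b * h^3 / 12
= 242 * 381^3 / 12
= 242 * 55306341 / 12
= 1115344543.5 mm^4

1115344543.5 mm^4


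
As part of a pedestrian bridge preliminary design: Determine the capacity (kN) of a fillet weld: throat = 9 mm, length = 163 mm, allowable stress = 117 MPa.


Strength = throat * length * allowable stress
= 9 * 163 * 117 N
= 171639 N
= 171.64 kN

171.64 kN


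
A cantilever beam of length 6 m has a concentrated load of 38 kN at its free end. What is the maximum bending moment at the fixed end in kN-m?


For a cantilever with a point load at the free end:
M_max = P * L = 38 * 6 = 228 kN-m

228 kN-m


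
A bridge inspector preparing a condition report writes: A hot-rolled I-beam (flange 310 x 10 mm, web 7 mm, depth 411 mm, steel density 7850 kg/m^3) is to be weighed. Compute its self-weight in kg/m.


A_flanges = 2 * 310 * 10 = 6200 mm^2
A_web = (411 - 2 * 10) * 7 = 2737 mm^2
A_total = 6200 + 2737 = 8937 mm^2 = 0.008937 m^2
Weight = rho * A = 7850 * 0.008937 = 70.1555 kg/m

70.1555 kg/m


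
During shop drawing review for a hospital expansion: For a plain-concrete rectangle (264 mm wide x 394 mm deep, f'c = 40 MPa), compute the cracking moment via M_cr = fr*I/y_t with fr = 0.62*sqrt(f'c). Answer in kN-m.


fr = 0.62 * sqrt(40) = 0.62 * 6.3246 = 3.9212 MPa
I = 264 * 394^3 / 12 = 1345585648.0 mm^4
y_t = 197.0 mm
M_cr = fr * I / y_t = 3.9212 * 1345585648.0 / 197.0 N-mm
= 26.7835 kN-m

26.7835 kN-m


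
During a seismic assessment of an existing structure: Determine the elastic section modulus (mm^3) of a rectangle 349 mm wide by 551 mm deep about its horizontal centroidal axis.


S = b * h^2 / 6
= 349 * 551^2 / 6
= 349 * 303601 / 6
= 17659458.17 mm^3

17659458.17 mm^3


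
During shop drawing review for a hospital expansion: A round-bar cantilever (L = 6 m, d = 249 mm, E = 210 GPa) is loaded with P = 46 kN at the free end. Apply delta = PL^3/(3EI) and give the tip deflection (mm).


I = pi * d^4 / 64 = pi * 249^4 / 64 = 188697995.64 mm^4
L = 6000.0 mm, P = 46000.0 N, E = 210000.0 MPa
delta = P * L^3 / (3 * E * I)
= 46000.0 * 6000.0^3 / (3 * 210000.0 * 188697995.64)
= 83.5803 mm

83.5803 mm


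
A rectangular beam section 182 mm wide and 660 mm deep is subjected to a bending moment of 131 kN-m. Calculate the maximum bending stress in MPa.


I = b * h^3 / 12 = 182 * 660^3 / 12 = 4360356000.0 mm^4
y = h / 2 = 660 / 2 = 330.0 mm
M = 131 kN-m = 131000000.0 N-mm
sigma = M * y / I = 131000000.0 * 330.0 / 4360356000.0
= 9.91 MPa

9.91 MPa


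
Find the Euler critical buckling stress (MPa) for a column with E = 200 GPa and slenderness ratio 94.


sigma_cr = pi^2 * E / lambda^2
= 9.8696 * 200000.0 / 94^2
= 9.8696 * 200000.0 / 8836
= 223.3953 MPa

223.3953 MPa


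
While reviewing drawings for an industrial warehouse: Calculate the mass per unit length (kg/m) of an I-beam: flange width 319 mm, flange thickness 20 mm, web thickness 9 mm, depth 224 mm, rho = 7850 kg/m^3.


A_flanges = 2 * 319 * 20 = 12760 mm^2
A_web = (224 - 2 * 20) * 9 = 1656 mm^2
A_total = 12760 + 1656 = 14416 mm^2 = 0.014416 m^2
Weight = rho * A = 7850 * 0.014416 = 113.1656 kg/m

113.1656 kg/m


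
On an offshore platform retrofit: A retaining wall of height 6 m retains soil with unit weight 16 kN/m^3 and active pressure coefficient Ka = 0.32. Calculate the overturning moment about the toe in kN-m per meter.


Pa = 0.5 * Ka * gamma * H^2
= 0.5 * 0.32 * 16 * 6^2
= 92.16 kN/m
Arm = H / 3 = 6 / 3 = 2.0 m
Mo = Pa * arm = Pa * H / 3 = 92.16 * 6 / 3 = 184.32 kN-m/m

184.32 kN-m/m


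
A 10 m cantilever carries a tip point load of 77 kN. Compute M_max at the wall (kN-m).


For a cantilever with a point load at the free end:
M_max = P * L = 77 * 10 = 770 kN-m

770 kN-m


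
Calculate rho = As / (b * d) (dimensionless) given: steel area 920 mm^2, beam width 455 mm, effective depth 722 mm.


rho = As / (b * d)
= 920 / (455 * 722)
= 920 / 328510
= 0.002801 (dimensionless)

0.002801 (dimensionless)


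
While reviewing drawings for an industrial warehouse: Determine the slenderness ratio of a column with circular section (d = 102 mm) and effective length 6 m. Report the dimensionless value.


Radius of gyration r = d / 4 = 102 / 4 = 25.5 mm
L_eff = 6000.0 mm
Slenderness ratio = L / r = 6000.0 / 25.5 = 235.29 (dimensionless)

235.29 (dimensionless)


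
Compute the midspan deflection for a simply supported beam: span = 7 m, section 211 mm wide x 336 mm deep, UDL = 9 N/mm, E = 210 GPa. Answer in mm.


I = 211 * 336^3 / 12 = 666989568.0 mm^4
L = 7000.0 mm, w = 9 N/mm, E = 210000.0 MPa
delta = 5 * w * L^4 / (384 * E * I)
= 5 * 9 * 7000.0^4 / (384 * 210000.0 * 666989568.0)
= 2.0088 mm

2.0088 mm


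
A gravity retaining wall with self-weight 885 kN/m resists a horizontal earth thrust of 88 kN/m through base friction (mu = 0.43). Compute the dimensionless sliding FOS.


Resisting force = mu * W = 0.43 * 885 = 380.55 kN/m
FOS = Resisting / Driving = 380.55 / 88
= 4.3244 (dimensionless)

4.3244 (dimensionless)


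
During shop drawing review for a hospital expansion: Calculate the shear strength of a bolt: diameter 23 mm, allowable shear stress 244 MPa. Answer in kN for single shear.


A = pi * d^2 / 4 = pi * 23^2 / 4 = 415.4756 mm^2
V = f_v * A / 1000 = 244 * 415.4756 / 1000
= 101.3761 kN

101.3761 kN


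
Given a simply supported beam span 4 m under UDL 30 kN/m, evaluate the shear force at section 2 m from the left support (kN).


R_A = w * L / 2 = 30 * 4 / 2 = 60.0 kN
V(x) = R_A - w * x = 60.0 - 30 * 2
= 0.0 kN

0.0 kN


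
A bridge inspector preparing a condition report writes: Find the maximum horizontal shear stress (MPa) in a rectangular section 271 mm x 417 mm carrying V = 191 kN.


A = b * h = 271 * 417 = 113007 mm^2
V = 191 kN = 191000.0 N
tau_max = 1.5 * V / A = 1.5 * 191000.0 / 113007
= 2.5352 MPa

2.5352 MPa


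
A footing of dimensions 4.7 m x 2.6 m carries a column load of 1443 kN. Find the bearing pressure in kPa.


A = 4.7 * 2.6 = 12.22 m^2
q = P / A = 1443 / 12.22
= 118.0851 kPa

118.0851 kPa


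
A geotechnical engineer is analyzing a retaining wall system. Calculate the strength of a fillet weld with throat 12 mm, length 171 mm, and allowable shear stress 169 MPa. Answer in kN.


Strength = throat * length * allowable stress
= 12 * 171 * 169 N
= 346788 N
= 346.79 kN

346.79 kN


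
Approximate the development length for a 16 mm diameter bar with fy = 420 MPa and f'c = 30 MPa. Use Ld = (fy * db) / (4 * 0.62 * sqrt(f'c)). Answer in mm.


Ld = (fy * db) / (4 * 0.62 * sqrt(f'c))
= (420 * 16) / (4 * 0.62 * sqrt(30))
= 6720 / 13.5835
= 494.72 mm

494.72 mm


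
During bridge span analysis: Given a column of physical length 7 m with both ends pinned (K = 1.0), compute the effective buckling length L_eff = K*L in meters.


L_eff = K * L
= 1.0 * 7
= 7.0 m

7.0 m


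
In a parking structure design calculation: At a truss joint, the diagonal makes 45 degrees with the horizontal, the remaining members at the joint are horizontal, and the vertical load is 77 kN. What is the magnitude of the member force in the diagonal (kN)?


At the joint, only the diagonal has a vertical component, so vertical equilibrium gives:
F * sin(45) = 77
F = 77 / sin(45)
= 77 / 0.707107
= 108.89 kN

108.89 kN


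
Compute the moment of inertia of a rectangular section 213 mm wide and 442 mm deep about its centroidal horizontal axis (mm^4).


I = b * h^3 / 12
= 213 * 442^3 / 12
= 213 * 86350888 / 12
= 1532728262.0 mm^4

1532728262.0 mm^4


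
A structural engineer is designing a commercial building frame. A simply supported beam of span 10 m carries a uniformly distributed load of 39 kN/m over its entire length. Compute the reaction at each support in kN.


Total load = w * L = 39 * 10 = 390 kN
By symmetry, each reaction R = total / 2 = 390 / 2 = 195.0 kN

195.0 kN


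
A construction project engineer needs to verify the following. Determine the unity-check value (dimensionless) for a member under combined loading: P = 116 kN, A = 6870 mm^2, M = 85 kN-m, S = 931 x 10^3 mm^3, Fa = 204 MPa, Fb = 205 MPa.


f_a = P / A = 116000.0 / 6870 = 16.885 MPa
f_b = M / S = 85000000.0 / 931000.0 = 91.2997 MPa
Ratio = f_a / Fa + f_b / Fb
= 16.885 / 204 + 91.2997 / 205
= 0.5281 (dimensionless)

0.5281 (dimensionless)


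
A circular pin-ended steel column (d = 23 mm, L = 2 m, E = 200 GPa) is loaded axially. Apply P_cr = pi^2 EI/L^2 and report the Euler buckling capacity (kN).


I = pi * d^4 / 64 = 13736.66 mm^4
L = 2000.0 mm
P_cr = pi^2 * E * I / L^2
= 9.8696 * 200000.0 * 13736.66 / 2000.0^2
= 6778.77 N = 6.7788 kN

6.7788 kN


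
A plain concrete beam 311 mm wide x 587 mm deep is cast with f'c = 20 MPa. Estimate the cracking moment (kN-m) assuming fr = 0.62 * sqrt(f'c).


fr = 0.62 * sqrt(20) = 0.62 * 4.4721 = 2.7727 MPa
I = 311 * 587^3 / 12 = 5241956911.08 mm^4
y_t = 293.5 mm
M_cr = fr * I / y_t = 2.7727 * 5241956911.08 / 293.5 N-mm
= 49.5213 kN-m

49.5213 kN-m


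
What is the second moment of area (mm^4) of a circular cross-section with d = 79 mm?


r = d / 2 = 79 / 2 = 39.5 mm
I = pi * r^4 / 4 = pi * 39.5^4 / 4
= 1911957.63 mm^4

1911957.63 mm^4


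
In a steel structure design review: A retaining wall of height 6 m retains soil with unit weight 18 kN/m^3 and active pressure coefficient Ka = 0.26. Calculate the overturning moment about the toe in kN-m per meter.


Pa = 0.5 * Ka * gamma * H^2
= 0.5 * 0.26 * 18 * 6^2
= 84.24 kN/m
Arm = H / 3 = 6 / 3 = 2.0 m
Mo = Pa * arm = Pa * H / 3 = 84.24 * 6 / 3 = 168.48 kN-m/m

168.48 kN-m/m


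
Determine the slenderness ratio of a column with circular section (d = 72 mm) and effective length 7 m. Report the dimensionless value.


Radius of gyration r = d / 4 = 72 / 4 = 18.0 mm
L_eff = 7000.0 mm
Slenderness ratio = L / r = 7000.0 / 18.0 = 388.89 (dimensionless)

388.89 (dimensionless)


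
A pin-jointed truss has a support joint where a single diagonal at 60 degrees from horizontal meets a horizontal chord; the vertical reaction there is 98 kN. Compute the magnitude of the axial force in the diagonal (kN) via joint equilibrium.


At the joint, only the diagonal has a vertical component, so vertical equilibrium gives:
F * sin(60) = 98
F = 98 / sin(60)
= 98 / 0.866025
= 113.16 kN

113.16 kN


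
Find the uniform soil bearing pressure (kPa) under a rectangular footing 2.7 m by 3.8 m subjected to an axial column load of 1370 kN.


A = 2.7 * 3.8 = 10.26 m^2
q = P / A = 1370 / 10.26
= 133.5283 kPa

133.5283 kPa


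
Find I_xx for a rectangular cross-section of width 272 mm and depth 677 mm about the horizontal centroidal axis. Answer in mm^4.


I = b * h^3 / 12
= 272 * 677^3 / 12
= 272 * 310288733 / 12
= 7033211281.33 mm^4

7033211281.33 mm^4


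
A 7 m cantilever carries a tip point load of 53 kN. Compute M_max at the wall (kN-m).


For a cantilever with a point load at the free end:
M_max = P * L = 53 * 7 = 371 kN-m

371 kN-m


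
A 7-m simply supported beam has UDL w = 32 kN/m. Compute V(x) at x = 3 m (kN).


R_A = w * L / 2 = 32 * 7 / 2 = 112.0 kN
V(x) = R_A - w * x = 112.0 - 32 * 3
= 16.0 kN

16.0 kN


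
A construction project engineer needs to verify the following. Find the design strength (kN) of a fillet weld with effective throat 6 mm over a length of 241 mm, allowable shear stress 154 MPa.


Strength = throat * length * allowable stress
= 6 * 241 * 154 N
= 222684 N
= 222.68 kN

222.68 kN


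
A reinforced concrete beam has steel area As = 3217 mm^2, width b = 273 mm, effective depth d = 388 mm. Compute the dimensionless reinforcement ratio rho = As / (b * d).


rho = As / (b * d)
= 3217 / (273 * 388)
= 3217 / 105924
= 0.030371 (dimensionless)

0.030371 (dimensionless)


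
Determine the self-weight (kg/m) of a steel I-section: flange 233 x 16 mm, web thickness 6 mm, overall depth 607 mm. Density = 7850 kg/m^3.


A_flanges = 2 * 233 * 16 = 7456 mm^2
A_web = (607 - 2 * 16) * 6 = 3450 mm^2
A_total = 7456 + 3450 = 10906 mm^2 = 0.010906 m^2
Weight = rho * A = 7850 * 0.010906 = 85.6121 kg/m

85.6121 kg/m


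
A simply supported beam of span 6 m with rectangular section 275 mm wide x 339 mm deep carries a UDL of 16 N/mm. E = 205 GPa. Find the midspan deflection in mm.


I = 275 * 339^3 / 12 = 892792518.75 mm^4
L = 6000.0 mm, w = 16 N/mm, E = 205000.0 MPa
delta = 5 * w * L^4 / (384 * E * I)
= 5 * 16 * 6000.0^4 / (384 * 205000.0 * 892792518.75)
= 1.4752 mm

1.4752 mm


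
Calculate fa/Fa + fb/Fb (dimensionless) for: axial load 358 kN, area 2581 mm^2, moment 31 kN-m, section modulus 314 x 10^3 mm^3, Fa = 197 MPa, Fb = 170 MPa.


f_a = P / A = 358000.0 / 2581 = 138.7059 MPa
f_b = M / S = 31000000.0 / 314000.0 = 98.7261 MPa
Ratio = f_a / Fa + f_b / Fb
= 138.7059 / 197 + 98.7261 / 170
= 1.2848 (dimensionless)

1.2848 (dimensionless)


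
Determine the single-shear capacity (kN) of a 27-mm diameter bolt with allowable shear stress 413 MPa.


A = pi * d^2 / 4 = pi * 27^2 / 4 = 572.5553 mm^2
V = f_v * A / 1000 = 413 * 572.5553 / 1000
= 236.4653 kN

236.4653 kN


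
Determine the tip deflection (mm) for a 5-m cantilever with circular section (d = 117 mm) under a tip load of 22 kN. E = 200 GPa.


I = pi * d^4 / 64 = pi * 117^4 / 64 = 9198422.33 mm^4
L = 5000.0 mm, P = 22000.0 N, E = 200000.0 MPa
delta = P * L^3 / (3 * E * I)
= 22000.0 * 5000.0^3 / (3 * 200000.0 * 9198422.33)
= 498.2739 mm

498.2739 mm


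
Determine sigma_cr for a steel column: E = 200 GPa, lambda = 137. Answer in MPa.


sigma_cr = pi^2 * E / lambda^2
= 9.8696 * 200000.0 / 137^2
= 9.8696 * 200000.0 / 18769
= 105.1692 MPa

105.1692 MPa


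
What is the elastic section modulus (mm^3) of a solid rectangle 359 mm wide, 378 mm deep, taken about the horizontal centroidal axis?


S = b * h^2 / 6
= 359 * 378^2 / 6
= 359 * 142884 / 6
= 8549226.0 mm^3

8549226.0 mm^3


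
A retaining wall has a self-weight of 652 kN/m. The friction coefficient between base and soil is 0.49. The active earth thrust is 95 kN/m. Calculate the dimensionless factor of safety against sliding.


Resisting force = mu * W = 0.49 * 652 = 319.48 kN/m
FOS = Resisting / Driving = 319.48 / 95
= 3.3629 (dimensionless)

3.3629 (dimensionless)


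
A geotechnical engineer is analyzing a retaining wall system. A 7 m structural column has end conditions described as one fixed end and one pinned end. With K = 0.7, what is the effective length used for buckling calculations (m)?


L_eff = K * L
= 0.7 * 7
= 4.9 m

4.9 m


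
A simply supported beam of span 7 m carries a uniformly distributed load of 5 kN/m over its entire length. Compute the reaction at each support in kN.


Total load = w * L = 5 * 7 = 35 kN
By symmetry, each reaction R = total / 2 = 35 / 2 = 17.5 kN

17.5 kN


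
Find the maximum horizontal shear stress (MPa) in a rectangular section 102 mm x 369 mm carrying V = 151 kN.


A = b * h = 102 * 369 = 37638 mm^2
V = 151 kN = 151000.0 N
tau_max = 1.5 * V / A = 1.5 * 151000.0 / 37638
= 6.0179 MPa

6.0179 MPa


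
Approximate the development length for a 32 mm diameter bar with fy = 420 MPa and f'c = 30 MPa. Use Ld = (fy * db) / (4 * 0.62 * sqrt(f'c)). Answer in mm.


Ld = (fy * db) / (4 * 0.62 * sqrt(f'c))
= (420 * 32) / (4 * 0.62 * sqrt(30))
= 13440 / 13.5835
= 989.43 mm

989.43 mm


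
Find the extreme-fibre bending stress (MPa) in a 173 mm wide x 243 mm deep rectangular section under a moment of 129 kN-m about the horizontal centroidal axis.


I = b * h^3 / 12 = 173 * 243^3 / 12 = 206863409.25 mm^4
y = h / 2 = 243 / 2 = 121.5 mm
M = 129 kN-m = 129000000.0 N-mm
sigma = M * y / I = 129000000.0 * 121.5 / 206863409.25
= 75.77 MPa

75.77 MPa


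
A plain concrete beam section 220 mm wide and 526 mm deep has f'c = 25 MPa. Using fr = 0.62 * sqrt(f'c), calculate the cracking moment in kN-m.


fr = 0.62 * sqrt(25) = 0.62 * 5.0 = 3.1 MPa
I = 220 * 526^3 / 12 = 2668078893.33 mm^4
y_t = 263.0 mm
M_cr = fr * I / y_t = 3.1 * 2668078893.33 / 263.0 N-mm
= 31.4488 kN-m

31.4488 kN-m


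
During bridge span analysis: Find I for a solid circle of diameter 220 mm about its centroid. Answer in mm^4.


r = d / 2 = 220 / 2 = 110.0 mm
I = pi * r^4 / 4 = pi * 110.0^4 / 4
= 114990145.1 mm^4

114990145.1 mm^4


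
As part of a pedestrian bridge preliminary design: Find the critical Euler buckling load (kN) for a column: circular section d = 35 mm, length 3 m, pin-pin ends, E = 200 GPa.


I = pi * d^4 / 64 = 73661.76 mm^4
L = 3000.0 mm
P_cr = pi^2 * E * I / L^2
= 9.8696 * 200000.0 * 73661.76 / 3000.0^2
= 16155.83 N = 16.1558 kN

16.1558 kN


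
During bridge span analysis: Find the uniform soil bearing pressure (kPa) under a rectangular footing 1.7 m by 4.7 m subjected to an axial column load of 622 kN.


A = 1.7 * 4.7 = 7.99 m^2
q = P / A = 622 / 7.99
= 77.8473 kPa

77.8473 kPa


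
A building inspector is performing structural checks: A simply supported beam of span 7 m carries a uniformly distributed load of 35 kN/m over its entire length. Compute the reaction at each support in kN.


Total load = w * L = 35 * 7 = 245 kN
By symmetry, each reaction R = total / 2 = 245 / 2 = 122.5 kN

122.5 kN


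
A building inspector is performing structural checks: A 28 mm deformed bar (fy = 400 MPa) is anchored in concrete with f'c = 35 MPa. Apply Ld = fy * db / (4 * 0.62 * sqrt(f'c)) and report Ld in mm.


Ld = (fy * db) / (4 * 0.62 * sqrt(f'c))
= (400 * 28) / (4 * 0.62 * sqrt(35))
= 11200 / 14.6719
= 763.37 mm

763.37 mm


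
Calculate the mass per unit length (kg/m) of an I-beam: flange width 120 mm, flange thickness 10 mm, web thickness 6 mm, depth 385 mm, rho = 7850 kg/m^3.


A_flanges = 2 * 120 * 10 = 2400 mm^2
A_web = (385 - 2 * 10) * 6 = 2190 mm^2
A_total = 2400 + 2190 = 4590 mm^2 = 0.004590 m^2
Weight = rho * A = 7850 * 0.004590 = 36.0315 kg/m

36.0315 kg/m


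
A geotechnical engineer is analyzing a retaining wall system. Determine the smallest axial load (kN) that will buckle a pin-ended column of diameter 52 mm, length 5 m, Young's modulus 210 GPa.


I = pi * d^4 / 64 = 358908.11 mm^4
L = 5000.0 mm
P_cr = pi^2 * E * I / L^2
= 9.8696 * 210000.0 * 358908.11 / 5000.0^2
= 29755.16 N = 29.7552 kN

29.7552 kN


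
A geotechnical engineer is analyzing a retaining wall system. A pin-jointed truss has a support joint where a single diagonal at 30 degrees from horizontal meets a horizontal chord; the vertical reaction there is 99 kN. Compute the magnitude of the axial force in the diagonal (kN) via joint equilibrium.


At the joint, only the diagonal has a vertical component, so vertical equilibrium gives:
F * sin(30) = 99
F = 99 / sin(30)
= 99 / 0.5
= 198.0 kN

198.0 kN


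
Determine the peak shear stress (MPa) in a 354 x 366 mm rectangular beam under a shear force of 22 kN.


A = b * h = 354 * 366 = 129564 mm^2
V = 22 kN = 22000.0 N
tau_max = 1.5 * V / A = 1.5 * 22000.0 / 129564
= 0.2547 MPa

0.2547 MPa


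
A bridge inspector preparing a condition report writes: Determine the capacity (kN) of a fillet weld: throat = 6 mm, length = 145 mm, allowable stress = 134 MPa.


Strength = throat * length * allowable stress
= 6 * 145 * 134 N
= 116580 N
= 116.58 kN

116.58 kN


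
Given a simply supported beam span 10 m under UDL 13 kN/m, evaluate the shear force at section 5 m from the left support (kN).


R_A = w * L / 2 = 13 * 10 / 2 = 65.0 kN
V(x) = R_A - w * x = 65.0 - 13 * 5
= 0.0 kN

0.0 kN


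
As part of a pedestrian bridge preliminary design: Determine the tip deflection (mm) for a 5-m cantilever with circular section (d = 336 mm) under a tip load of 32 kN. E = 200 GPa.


I = pi * d^4 / 64 = pi * 336^4 / 64 = 625643602.8 mm^4
L = 5000.0 mm, P = 32000.0 N, E = 200000.0 MPa
delta = P * L^3 / (3 * E * I)
= 32000.0 * 5000.0^3 / (3 * 200000.0 * 625643602.8)
= 10.6557 mm

10.6557 mm


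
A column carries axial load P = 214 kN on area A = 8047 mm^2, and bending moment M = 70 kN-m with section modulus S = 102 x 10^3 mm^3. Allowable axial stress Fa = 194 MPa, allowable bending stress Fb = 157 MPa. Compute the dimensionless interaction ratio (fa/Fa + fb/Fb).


f_a = P / A = 214000.0 / 8047 = 26.5938 MPa
f_b = M / S = 70000000.0 / 102000.0 = 686.2745 MPa
Ratio = f_a / Fa + f_b / Fb
= 26.5938 / 194 + 686.2745 / 157
= 4.5083 (dimensionless)

4.5083 (dimensionless)


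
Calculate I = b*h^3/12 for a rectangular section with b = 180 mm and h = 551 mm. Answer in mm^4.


I = b * h^3 / 12
= 180 * 551^3 / 12
= 180 * 167284151 / 12
= 2509262265.0 mm^4

2509262265.0 mm^4


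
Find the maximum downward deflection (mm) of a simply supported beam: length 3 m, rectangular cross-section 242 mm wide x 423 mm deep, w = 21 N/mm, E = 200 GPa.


I = 242 * 423^3 / 12 = 1526353834.5 mm^4
L = 3000.0 mm, w = 21 N/mm, E = 200000.0 MPa
delta = 5 * w * L^4 / (384 * E * I)
= 5 * 21 * 3000.0^4 / (384 * 200000.0 * 1526353834.5)
= 0.0726 mm

0.0726 mm


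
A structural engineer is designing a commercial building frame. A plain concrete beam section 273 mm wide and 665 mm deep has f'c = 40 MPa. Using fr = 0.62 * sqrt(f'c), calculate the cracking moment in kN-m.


fr = 0.62 * sqrt(40) = 0.62 * 6.3246 = 3.9212 MPa
I = 273 * 665^3 / 12 = 6690311468.75 mm^4
y_t = 332.5 mm
M_cr = fr * I / y_t = 3.9212 * 6690311468.75 / 332.5 N-mm
= 78.8999 kN-m

78.8999 kN-m


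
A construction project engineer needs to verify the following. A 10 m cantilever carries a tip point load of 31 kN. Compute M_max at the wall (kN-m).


For a cantilever with a point load at the free end:
M_max = P * L = 31 * 10 = 310 kN-m

310 kN-m


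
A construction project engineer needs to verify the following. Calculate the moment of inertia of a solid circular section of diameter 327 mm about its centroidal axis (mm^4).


r = d / 2 = 327 / 2 = 163.5 mm
I = pi * r^4 / 4 = pi * 163.5^4 / 4
= 561255887.01 mm^4

561255887.01 mm^4


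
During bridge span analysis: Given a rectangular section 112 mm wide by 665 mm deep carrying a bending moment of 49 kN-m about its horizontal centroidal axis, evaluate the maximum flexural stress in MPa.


I = b * h^3 / 12 = 112 * 665^3 / 12 = 2744743166.67 mm^4
y = h / 2 = 665 / 2 = 332.5 mm
M = 49 kN-m = 49000000.0 N-mm
sigma = M * y / I = 49000000.0 * 332.5 / 2744743166.67
= 5.94 MPa

5.94 MPa


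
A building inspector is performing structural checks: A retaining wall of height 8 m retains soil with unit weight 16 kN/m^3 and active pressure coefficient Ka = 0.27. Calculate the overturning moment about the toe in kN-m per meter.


Pa = 0.5 * Ka * gamma * H^2
= 0.5 * 0.27 * 16 * 8^2
= 138.24 kN/m
Arm = H / 3 = 8 / 3 = 2.6667 m
Mo = Pa * arm = Pa * H / 3 = 138.24 * 8 / 3 = 368.64 kN-m/m

368.64 kN-m/m


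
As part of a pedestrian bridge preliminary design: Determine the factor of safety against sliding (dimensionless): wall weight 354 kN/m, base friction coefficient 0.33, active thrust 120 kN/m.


Resisting force = mu * W = 0.33 * 354 = 116.82 kN/m
FOS = Resisting / Driving = 116.82 / 120
= 0.9735 (dimensionless)

0.9735 (dimensionless)


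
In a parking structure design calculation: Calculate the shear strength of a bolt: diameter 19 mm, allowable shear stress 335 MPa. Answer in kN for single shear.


A = pi * d^2 / 4 = pi * 19^2 / 4 = 283.5287 mm^2
V = f_v * A / 1000 = 335 * 283.5287 / 1000
= 94.9821 kN

94.9821 kN


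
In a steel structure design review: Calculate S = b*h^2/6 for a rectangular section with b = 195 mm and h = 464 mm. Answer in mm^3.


S = b * h^2 / 6
= 195 * 464^2 / 6
= 195 * 215296 / 6
= 6997120.0 mm^3

6997120.0 mm^3


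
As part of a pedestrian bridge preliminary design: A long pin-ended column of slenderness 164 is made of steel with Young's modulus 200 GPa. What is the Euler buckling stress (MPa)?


sigma_cr = pi^2 * E / lambda^2
= 9.8696 * 200000.0 / 164^2
= 9.8696 * 200000.0 / 26896
= 73.3909 MPa

73.3909 MPa


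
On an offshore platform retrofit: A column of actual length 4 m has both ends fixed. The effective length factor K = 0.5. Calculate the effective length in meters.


L_eff = K * L
= 0.5 * 4
= 2.0 m

2.0 m


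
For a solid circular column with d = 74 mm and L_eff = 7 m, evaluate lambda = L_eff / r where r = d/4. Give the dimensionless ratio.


Radius of gyration r = d / 4 = 74 / 4 = 18.5 mm
L_eff = 7000.0 mm
Slenderness ratio = L / r = 7000.0 / 18.5 = 378.38 (dimensionless)

378.38 (dimensionless)


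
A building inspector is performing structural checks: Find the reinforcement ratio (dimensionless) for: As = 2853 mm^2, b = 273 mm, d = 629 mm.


rho = As / (b * d)
= 2853 / (273 * 629)
= 2853 / 171717
= 0.016615 (dimensionless)

0.016615 (dimensionless)


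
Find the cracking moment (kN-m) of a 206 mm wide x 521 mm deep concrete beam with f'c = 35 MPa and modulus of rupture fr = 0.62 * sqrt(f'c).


fr = 0.62 * sqrt(35) = 0.62 * 5.9161 = 3.668 MPa
I = 206 * 521^3 / 12 = 2427723063.83 mm^4
y_t = 260.5 mm
M_cr = fr * I / y_t = 3.668 * 2427723063.83 / 260.5 N-mm
= 34.1835 kN-m

34.1835 kN-m


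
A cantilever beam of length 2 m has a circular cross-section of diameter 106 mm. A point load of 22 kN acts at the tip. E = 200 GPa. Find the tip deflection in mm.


I = pi * d^4 / 64 = pi * 106^4 / 64 = 6197169.29 mm^4
L = 2000.0 mm, P = 22000.0 N, E = 200000.0 MPa
delta = P * L^3 / (3 * E * I)
= 22000.0 * 2000.0^3 / (3 * 200000.0 * 6197169.29)
= 47.3334 mm

47.3334 mm


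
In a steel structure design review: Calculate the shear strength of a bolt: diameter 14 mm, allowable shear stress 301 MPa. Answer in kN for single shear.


A = pi * d^2 / 4 = pi * 14^2 / 4 = 153.938 mm^2
V = f_v * A / 1000 = 301 * 153.938 / 1000
= 46.3354 kN

46.3354 kN


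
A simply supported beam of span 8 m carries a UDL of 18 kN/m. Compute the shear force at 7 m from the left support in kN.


R_A = w * L / 2 = 18 * 8 / 2 = 72.0 kN
V(x) = R_A - w * x = 72.0 - 18 * 7
= -54.0 kN

-54.0 kN


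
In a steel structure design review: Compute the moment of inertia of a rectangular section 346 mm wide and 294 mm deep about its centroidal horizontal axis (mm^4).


I = b * h^3 / 12
= 346 * 294^3 / 12
= 346 * 25412184 / 12
= 732717972.0 mm^4

732717972.0 mm^4


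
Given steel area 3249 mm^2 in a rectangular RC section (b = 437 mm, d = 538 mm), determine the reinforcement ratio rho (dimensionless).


rho = As / (b * d)
= 3249 / (437 * 538)
= 3249 / 235106
= 0.013819 (dimensionless)

0.013819 (dimensionless)


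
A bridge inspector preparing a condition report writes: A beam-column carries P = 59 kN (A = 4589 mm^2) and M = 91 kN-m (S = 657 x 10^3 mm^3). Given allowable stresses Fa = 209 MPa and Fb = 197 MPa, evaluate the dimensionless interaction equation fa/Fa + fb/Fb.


f_a = P / A = 59000.0 / 4589 = 12.8568 MPa
f_b = M / S = 91000000.0 / 657000.0 = 138.5084 MPa
Ratio = f_a / Fa + f_b / Fb
= 12.8568 / 209 + 138.5084 / 197
= 0.7646 (dimensionless)

0.7646 (dimensionless)


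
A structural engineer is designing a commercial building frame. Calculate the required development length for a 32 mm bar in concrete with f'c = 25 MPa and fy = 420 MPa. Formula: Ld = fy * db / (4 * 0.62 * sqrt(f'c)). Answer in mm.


Ld = (fy * db) / (4 * 0.62 * sqrt(f'c))
= (420 * 32) / (4 * 0.62 * sqrt(25))
= 13440 / 12.4
= 1083.87 mm

1083.87 mm


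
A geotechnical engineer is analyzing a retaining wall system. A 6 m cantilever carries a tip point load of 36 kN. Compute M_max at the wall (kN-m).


For a cantilever with a point load at the free end:
M_max = P * L = 36 * 6 = 216 kN-m

216 kN-m


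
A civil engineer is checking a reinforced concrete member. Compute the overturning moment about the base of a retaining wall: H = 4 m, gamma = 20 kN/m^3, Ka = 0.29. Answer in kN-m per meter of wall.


Pa = 0.5 * Ka * gamma * H^2
= 0.5 * 0.29 * 20 * 4^2
= 46.4 kN/m
Arm = H / 3 = 4 / 3 = 1.3333 m
Mo = Pa * arm = Pa * H / 3 = 46.4 * 4 / 3 = 61.8667 kN-m/m

61.8667 kN-m/m


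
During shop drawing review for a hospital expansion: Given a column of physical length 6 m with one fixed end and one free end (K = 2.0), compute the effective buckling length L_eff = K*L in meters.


L_eff = K * L
= 2.0 * 6
= 12.0 m

12.0 m


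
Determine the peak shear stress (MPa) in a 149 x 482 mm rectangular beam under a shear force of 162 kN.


A = b * h = 149 * 482 = 71818 mm^2
V = 162 kN = 162000.0 N
tau_max = 1.5 * V / A = 1.5 * 162000.0 / 71818
= 3.3836 MPa

3.3836 MPa


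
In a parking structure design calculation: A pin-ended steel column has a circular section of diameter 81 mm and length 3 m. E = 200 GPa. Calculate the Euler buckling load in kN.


I = pi * d^4 / 64 = 2113050.98 mm^4
L = 3000.0 mm
P_cr = pi^2 * E * I / L^2
= 9.8696 * 200000.0 * 2113050.98 / 3000.0^2
= 463443.94 N = 463.4439 kN

463.4439 kN


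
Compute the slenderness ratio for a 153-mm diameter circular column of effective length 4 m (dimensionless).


Radius of gyration r = d / 4 = 153 / 4 = 38.25 mm
L_eff = 4000.0 mm
Slenderness ratio = L / r = 4000.0 / 38.25 = 104.58 (dimensionless)

104.58 (dimensionless)


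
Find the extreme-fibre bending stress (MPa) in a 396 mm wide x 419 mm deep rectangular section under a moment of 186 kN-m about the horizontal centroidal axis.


I = b * h^3 / 12 = 396 * 419^3 / 12 = 2427481947.0 mm^4
y = h / 2 = 419 / 2 = 209.5 mm
M = 186 kN-m = 186000000.0 N-mm
sigma = M * y / I = 186000000.0 * 209.5 / 2427481947.0
= 16.05 MPa

16.05 MPa


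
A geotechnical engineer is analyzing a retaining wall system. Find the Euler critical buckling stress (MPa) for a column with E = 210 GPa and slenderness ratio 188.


sigma_cr = pi^2 * E / lambda^2
= 9.8696 * 210000.0 / 188^2
= 9.8696 * 210000.0 / 35344
= 58.6413 MPa

58.6413 MPa


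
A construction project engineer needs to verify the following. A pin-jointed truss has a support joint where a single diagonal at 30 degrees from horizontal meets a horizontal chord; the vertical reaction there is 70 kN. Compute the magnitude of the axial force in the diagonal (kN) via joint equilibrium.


At the joint, only the diagonal has a vertical component, so vertical equilibrium gives:
F * sin(30) = 70
F = 70 / sin(30)
= 70 / 0.5
= 140.0 kN

140.0 kN


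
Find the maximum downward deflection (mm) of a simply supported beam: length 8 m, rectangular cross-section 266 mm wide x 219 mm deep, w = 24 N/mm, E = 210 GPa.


I = 266 * 219^3 / 12 = 232826674.5 mm^4
L = 8000.0 mm, w = 24 N/mm, E = 210000.0 MPa
delta = 5 * w * L^4 / (384 * E * I)
= 5 * 24 * 8000.0^4 / (384 * 210000.0 * 232826674.5)
= 26.1793 mm

26.1793 mm


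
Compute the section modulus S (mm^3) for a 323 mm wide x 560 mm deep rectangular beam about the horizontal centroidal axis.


S = b * h^2 / 6
= 323 * 560^2 / 6
= 323 * 313600 / 6
= 16882133.33 mm^3

16882133.33 mm^3


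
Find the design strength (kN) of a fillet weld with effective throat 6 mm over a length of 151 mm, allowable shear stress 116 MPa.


Strength = throat * length * allowable stress
= 6 * 151 * 116 N
= 105096 N
= 105.1 kN

105.1 kN


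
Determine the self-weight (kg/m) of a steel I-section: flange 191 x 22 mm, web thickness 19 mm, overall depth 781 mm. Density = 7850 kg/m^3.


A_flanges = 2 * 191 * 22 = 8404 mm^2
A_web = (781 - 2 * 22) * 19 = 14003 mm^2
A_total = 8404 + 14003 = 22407 mm^2 = 0.022407 m^2
Weight = rho * A = 7850 * 0.022407 = 175.8949 kg/m

175.8949 kg/m


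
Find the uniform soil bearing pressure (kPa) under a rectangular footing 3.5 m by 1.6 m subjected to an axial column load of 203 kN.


A = 3.5 * 1.6 = 5.6 m^2
q = P / A = 203 / 5.6
= 36.25 kPa

36.25 kPa


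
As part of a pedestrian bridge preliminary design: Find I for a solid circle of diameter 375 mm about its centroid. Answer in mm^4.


r = d / 2 = 375 / 2 = 187.5 mm
I = pi * r^4 / 4 = pi * 187.5^4 / 4
= 970722217.33 mm^4

970722217.33 mm^4


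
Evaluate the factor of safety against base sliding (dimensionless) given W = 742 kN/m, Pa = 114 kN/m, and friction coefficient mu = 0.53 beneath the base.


Resisting force = mu * W = 0.53 * 742 = 393.26 kN/m
FOS = Resisting / Driving = 393.26 / 114
= 3.4496 (dimensionless)

3.4496 (dimensionless)


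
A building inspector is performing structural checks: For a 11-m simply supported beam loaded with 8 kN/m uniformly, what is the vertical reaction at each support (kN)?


Total load = w * L = 8 * 11 = 88 kN
By symmetry, each reaction R = total / 2 = 88 / 2 = 44.0 kN

44.0 kN


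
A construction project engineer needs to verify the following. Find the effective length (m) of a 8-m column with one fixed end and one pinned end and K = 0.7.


L_eff = K * L
= 0.7 * 8
= 5.6 m

5.6 m


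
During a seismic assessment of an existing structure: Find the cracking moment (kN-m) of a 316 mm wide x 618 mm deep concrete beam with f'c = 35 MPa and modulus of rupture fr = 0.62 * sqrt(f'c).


fr = 0.62 * sqrt(35) = 0.62 * 5.9161 = 3.668 MPa
I = 316 * 618^3 / 12 = 6215431176.0 mm^4
y_t = 309.0 mm
M_cr = fr * I / y_t = 3.668 * 6215431176.0 / 309.0 N-mm
= 73.78 kN-m

73.78 kN-m


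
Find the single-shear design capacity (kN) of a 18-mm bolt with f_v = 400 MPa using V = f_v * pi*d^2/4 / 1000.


A = pi * d^2 / 4 = pi * 18^2 / 4 = 254.469 mm^2
V = f_v * A / 1000 = 400 * 254.469 / 1000
= 101.7876 kN

101.7876 kN


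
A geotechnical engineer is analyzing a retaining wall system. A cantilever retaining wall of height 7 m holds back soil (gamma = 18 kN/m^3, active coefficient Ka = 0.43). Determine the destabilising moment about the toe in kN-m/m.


Pa = 0.5 * Ka * gamma * H^2
= 0.5 * 0.43 * 18 * 7^2
= 189.63 kN/m
Arm = H / 3 = 7 / 3 = 2.3333 m
Mo = Pa * arm = Pa * H / 3 = 189.63 * 7 / 3 = 442.47 kN-m/m

442.47 kN-m/m


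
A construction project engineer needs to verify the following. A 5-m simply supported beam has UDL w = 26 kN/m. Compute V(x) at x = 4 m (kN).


R_A = w * L / 2 = 26 * 5 / 2 = 65.0 kN
V(x) = R_A - w * x = 65.0 - 26 * 4
= -39.0 kN

-39.0 kN


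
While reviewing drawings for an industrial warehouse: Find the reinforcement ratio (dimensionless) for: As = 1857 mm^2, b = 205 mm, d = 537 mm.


rho = As / (b * d)
= 1857 / (205 * 537)
= 1857 / 110085
= 0.016869 (dimensionless)

0.016869 (dimensionless)


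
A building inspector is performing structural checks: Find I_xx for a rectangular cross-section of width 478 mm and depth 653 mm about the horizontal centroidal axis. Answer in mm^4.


I = b * h^3 / 12
= 478 * 653^3 / 12
= 478 * 278445077 / 12
= 11091395567.17 mm^4

11091395567.17 mm^4


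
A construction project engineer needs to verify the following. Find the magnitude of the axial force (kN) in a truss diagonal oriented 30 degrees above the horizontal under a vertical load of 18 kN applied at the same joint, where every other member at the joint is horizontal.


At the joint, only the diagonal has a vertical component, so vertical equilibrium gives:
F * sin(30) = 18
F = 18 / sin(30)
= 18 / 0.5
= 36.0 kN

36.0 kN


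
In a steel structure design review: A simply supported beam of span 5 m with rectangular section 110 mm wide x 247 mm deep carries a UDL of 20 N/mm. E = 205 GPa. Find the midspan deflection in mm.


I = 110 * 247^3 / 12 = 138134544.17 mm^4
L = 5000.0 mm, w = 20 N/mm, E = 205000.0 MPa
delta = 5 * w * L^4 / (384 * E * I)
= 5 * 20 * 5000.0^4 / (384 * 205000.0 * 138134544.17)
= 5.7477 mm

5.7477 mm


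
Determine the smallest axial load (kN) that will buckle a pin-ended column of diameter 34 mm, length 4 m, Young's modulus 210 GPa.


I = pi * d^4 / 64 = 65597.24 mm^4
L = 4000.0 mm
P_cr = pi^2 * E * I / L^2
= 9.8696 * 210000.0 * 65597.24 / 4000.0^2
= 8497.37 N = 8.4974 kN

8.4974 kN


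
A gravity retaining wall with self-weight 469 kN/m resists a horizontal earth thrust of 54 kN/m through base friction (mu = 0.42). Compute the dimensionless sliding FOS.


Resisting force = mu * W = 0.42 * 469 = 196.98 kN/m
FOS = Resisting / Driving = 196.98 / 54
= 3.6478 (dimensionless)

3.6478 (dimensionless)


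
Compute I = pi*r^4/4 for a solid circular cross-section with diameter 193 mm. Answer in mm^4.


r = d / 2 = 193 / 2 = 96.5 mm
I = pi * r^4 / 4 = pi * 96.5^4 / 4
= 68108157.98 mm^4

68108157.98 mm^4


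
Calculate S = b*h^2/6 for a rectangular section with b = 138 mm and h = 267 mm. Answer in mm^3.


S = b * h^2 / 6
= 138 * 267^2 / 6
= 138 * 71289 / 6
= 1639647.0 mm^3

1639647.0 mm^3


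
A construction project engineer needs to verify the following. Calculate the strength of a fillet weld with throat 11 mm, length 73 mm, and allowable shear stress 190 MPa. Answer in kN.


Strength = throat * length * allowable stress
= 11 * 73 * 190 N
= 152570 N
= 152.57 kN

152.57 kN
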